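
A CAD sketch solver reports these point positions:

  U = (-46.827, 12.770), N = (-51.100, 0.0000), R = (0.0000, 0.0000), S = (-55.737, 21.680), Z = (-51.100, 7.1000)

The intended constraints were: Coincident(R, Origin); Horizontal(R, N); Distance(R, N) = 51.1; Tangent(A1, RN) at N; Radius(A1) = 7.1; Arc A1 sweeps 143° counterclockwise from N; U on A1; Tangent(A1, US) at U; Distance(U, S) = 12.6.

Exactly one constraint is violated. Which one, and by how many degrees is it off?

Tangent(A1, US) at U — off by 8.00°.

R = (0.00, 0.00) ✓; R.y = 0.00, N.y = 0.00 ✓; |RN| = 51.10 ✓; ∠(ZN, NR) = 90.00° ✓; |ZN| = 7.100 ✓; bearing(Z→U) − bearing(Z→N) = 143.0° ✓; |ZU| = 7.100 ✓; ∠(ZU, US) = 98.00° ✗; |US| = 12.60 ✓.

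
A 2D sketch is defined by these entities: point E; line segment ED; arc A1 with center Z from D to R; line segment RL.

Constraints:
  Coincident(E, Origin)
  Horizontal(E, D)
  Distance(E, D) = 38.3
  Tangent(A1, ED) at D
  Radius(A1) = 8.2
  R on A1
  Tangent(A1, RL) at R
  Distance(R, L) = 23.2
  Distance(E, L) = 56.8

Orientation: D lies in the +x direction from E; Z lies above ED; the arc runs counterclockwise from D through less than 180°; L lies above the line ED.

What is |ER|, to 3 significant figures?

47.1

E is at the origin; E and D share the same y with |ED| = 38.3 and D on the +x side, so D = (38.3, 0.00). Since A1 is tangent to ED there, ZD ⟂ ED, so Z = D + (0, 8.2) = (38.3, 8.20). Since ZR ⟂ RL (tangency), |ZL| = √(8.2² + 23.2²) = 24.6 regardless of where R sits on A1. So L lies on both circle(E, 56.8) and circle(Z, 24.6); the above-ED intersection is L = (47.6, 31.0). R is the foot of the tangent from L: R = (46.5, 7.80).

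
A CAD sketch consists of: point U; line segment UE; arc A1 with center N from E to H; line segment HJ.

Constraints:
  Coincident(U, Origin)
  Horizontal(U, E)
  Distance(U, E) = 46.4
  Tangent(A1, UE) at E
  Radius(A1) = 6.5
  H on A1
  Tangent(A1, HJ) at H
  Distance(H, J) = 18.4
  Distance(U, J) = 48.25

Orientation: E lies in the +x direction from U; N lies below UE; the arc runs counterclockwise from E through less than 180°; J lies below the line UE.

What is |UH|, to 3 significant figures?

40.5

Checks: U.y = 0.00, E.y = 0.00 ✓; |NH| = 6.500 ✓; ∠(NH, HJ) = 90.00° ✓; |HJ| = 18.40 ✓; |UJ| = 48.25 ✓.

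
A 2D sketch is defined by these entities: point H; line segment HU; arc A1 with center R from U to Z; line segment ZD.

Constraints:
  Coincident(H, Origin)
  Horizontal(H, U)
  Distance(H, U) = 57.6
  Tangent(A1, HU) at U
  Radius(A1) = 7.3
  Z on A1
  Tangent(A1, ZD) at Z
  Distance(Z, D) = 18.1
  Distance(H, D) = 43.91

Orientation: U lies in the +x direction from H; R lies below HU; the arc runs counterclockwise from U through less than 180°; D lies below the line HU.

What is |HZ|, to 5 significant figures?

51.986

Checks: |HU| = 57.60 ✓; |RZ| = 7.300 ✓; ∠(RZ, ZD) = 90.00° ✓; |ZD| = 18.10 ✓; |HD| = 43.91 ✓.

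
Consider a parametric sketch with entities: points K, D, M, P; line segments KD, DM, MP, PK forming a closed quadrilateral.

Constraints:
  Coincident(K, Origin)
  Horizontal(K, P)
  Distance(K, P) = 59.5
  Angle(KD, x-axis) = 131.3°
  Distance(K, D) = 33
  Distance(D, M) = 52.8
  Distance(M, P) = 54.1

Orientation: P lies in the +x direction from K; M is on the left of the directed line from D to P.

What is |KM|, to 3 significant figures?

51.6

Checks: |DM| = 52.80 ✓; |MP| = 54.10 ✓.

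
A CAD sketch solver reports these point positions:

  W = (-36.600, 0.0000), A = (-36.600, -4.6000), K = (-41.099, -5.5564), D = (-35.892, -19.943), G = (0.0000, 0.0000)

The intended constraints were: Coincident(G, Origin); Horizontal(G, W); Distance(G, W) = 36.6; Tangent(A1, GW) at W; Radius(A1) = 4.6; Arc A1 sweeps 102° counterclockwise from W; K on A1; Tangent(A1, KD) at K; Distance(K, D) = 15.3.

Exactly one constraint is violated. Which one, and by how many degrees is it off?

Tangent(A1, KD) at K — off by 7.90°.

G = (0.00, 0.00) ✓; G.y = 0.00, W.y = 0.00 ✓; |GW| = 36.60 ✓; ∠(AW, WG) = 90.00° ✓; |AW| = 4.600 ✓; bearing(A→K) − bearing(A→W) = 102.0° ✓; |AK| = 4.600 ✓; ∠(AK, KD) = 82.10° ✗; |KD| = 15.30 ✓.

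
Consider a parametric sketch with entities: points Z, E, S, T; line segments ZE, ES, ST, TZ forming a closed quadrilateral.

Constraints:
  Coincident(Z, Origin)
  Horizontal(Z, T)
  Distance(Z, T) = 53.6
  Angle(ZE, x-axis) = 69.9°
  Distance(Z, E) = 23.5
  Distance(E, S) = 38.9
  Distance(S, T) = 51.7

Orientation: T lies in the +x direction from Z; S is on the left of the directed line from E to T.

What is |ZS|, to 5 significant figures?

60.830

Checks: |ES| = 38.90 ✓; |ST| = 51.70 ✓.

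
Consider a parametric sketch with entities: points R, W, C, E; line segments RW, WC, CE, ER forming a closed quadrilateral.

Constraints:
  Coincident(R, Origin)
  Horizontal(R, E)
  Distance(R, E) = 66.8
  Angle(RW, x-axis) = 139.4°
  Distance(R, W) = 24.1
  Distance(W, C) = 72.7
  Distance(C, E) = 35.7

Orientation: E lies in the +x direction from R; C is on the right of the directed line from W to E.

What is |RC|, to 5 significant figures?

48.811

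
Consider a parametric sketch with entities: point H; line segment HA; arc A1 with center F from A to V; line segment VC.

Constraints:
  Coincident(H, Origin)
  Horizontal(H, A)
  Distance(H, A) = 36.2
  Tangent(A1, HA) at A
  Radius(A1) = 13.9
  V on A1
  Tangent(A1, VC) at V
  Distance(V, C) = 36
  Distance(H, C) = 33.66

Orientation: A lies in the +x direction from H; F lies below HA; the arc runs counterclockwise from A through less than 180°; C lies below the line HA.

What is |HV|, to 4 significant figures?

25.84

Checks: H = (0.00, 0.00) ✓; |FV| = 13.90 ✓; ∠(FV, VC) = 90.00° ✓; |VC| = 36.00 ✓; |HC| = 33.66 ✓.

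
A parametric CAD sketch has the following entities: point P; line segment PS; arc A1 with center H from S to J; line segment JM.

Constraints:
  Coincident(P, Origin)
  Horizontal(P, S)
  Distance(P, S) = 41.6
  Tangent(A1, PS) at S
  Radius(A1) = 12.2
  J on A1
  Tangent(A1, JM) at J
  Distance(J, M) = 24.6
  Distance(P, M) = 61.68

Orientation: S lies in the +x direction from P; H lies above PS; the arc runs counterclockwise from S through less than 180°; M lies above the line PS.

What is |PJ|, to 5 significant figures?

55.538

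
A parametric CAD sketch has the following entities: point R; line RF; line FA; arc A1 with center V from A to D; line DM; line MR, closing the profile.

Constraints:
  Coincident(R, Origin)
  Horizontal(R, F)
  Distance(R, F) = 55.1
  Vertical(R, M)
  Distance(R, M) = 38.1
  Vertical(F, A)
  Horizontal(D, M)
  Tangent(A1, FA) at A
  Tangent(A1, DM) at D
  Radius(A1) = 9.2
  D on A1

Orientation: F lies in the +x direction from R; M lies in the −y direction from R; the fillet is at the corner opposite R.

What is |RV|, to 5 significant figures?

54.240

R is at the origin; R and F share the same y with |RF| = 55.1 and F on the +x side, so F = (55.100, 0.0000). RM is vertical with |RM| = 38.1 and M on the −y side, so M = (0.0000, -38.100). The virtual corner opposite R is at (55.100, -38.100). The tangent condition forces VA to be normal to FA and A1 meets DM tangentially, so VD is at right angles to DM, with radius 9.2, so the center V sits 9.2 in from both sides at V = (45.900, -28.900). Then |RV| = |V − R| = 54.240.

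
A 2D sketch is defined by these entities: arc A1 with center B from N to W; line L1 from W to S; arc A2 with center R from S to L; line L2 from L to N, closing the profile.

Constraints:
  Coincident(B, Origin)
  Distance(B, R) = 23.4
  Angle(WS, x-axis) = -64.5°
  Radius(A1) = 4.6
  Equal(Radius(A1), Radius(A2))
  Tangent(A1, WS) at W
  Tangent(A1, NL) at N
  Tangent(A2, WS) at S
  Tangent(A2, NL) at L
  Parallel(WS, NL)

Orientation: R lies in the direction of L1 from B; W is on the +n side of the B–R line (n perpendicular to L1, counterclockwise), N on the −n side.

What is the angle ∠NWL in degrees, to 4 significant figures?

68.54°

Tangency of A1 to both parallel lines with radius 4.6 puts W and N at B ± 4.6·n: W = (4.152, 1.980), N = (-4.152, -1.980). Equal radii place S and L the same way about R: S = R + 4.6·n = (14.23, -19.14), L = R − 4.6·n = (5.922, -23.10). Then cos ∠NWL = WN·WL / (|WN||WL|), giving 68.54°.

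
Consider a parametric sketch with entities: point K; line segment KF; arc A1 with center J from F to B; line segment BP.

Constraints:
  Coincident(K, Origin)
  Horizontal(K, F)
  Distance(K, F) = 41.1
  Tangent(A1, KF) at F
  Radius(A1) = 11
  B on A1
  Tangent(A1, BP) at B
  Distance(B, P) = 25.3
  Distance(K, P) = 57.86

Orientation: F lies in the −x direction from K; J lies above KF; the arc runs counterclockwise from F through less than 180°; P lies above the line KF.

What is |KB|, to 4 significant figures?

35.28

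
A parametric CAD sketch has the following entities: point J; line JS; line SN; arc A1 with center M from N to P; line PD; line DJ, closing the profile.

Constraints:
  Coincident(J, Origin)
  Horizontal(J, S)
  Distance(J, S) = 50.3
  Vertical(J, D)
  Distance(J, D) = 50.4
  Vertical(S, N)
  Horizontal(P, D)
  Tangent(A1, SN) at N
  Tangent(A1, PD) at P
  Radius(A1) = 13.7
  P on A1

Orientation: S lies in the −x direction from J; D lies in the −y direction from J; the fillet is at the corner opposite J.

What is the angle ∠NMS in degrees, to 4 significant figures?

69.53°

J is at the origin; J and S share the same y with |JS| = 50.3 and S on the −x side, so S = (-50.30, 0.000). JD is vertical with |JD| = 50.4 and D on the −y side, so D = (0.000, -50.40). The virtual corner opposite J is at (-50.30, -50.40). Tangency of A1 to SN means the radius MN is perpendicular to SN and tangency of A1 to PD means the radius MP is perpendicular to PD, with radius 13.7, so the center M sits 13.7 in from both sides at M = (-36.60, -36.70). That places the tangent points at N = (-50.30, -36.70) on SN and P = (-36.60, -50.40) on PD. Then cos ∠NMS = MN·MS / (|MN||MS|), giving 69.53°.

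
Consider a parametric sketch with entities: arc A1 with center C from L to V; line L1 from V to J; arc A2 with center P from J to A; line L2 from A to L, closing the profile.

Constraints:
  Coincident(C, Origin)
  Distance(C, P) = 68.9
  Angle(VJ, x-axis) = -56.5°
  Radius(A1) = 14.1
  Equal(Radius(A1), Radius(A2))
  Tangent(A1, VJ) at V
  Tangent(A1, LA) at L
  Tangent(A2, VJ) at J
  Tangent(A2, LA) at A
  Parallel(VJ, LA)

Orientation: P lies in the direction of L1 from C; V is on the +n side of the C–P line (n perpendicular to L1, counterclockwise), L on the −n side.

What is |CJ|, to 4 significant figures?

70.33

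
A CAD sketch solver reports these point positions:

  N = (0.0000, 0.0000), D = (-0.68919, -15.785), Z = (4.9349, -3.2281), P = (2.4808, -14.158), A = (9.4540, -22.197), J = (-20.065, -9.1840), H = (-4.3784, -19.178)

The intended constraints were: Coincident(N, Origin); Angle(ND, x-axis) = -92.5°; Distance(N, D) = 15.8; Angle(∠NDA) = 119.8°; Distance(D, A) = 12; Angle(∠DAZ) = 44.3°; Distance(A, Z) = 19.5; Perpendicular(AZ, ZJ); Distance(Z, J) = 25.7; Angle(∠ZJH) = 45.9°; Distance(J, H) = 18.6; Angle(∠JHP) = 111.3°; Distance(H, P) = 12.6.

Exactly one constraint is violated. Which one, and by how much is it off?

Distance(H, P) = 12.6 — off by 4.10.

N = (0.00, 0.00) ✓; ND at -92.50° ✓; |ND| = 15.80 ✓; ∠NDA = 119.8° ✓; |DA| = 12.00 ✓; ∠DAZ = 44.30° ✓; |AZ| = 19.50 ✓; ∠(AZ, ZJ) = 90.00° ✓; |ZJ| = 25.70 ✓; ∠ZJH = 45.90° ✓; |JH| = 18.60 ✓; ∠JHP = 111.3° ✓; |HP| = 8.500 ✗.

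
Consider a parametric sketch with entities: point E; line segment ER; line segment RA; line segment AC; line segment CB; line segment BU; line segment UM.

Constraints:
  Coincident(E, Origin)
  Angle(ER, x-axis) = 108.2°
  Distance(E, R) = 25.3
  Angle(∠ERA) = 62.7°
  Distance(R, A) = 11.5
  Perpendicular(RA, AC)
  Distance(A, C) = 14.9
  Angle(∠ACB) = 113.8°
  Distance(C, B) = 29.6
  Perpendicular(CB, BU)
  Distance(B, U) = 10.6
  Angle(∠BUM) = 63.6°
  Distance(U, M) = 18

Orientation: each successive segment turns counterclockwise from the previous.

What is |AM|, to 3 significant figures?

22.4

E is at the origin; ER runs at 108.2° with length 25.3, so R = (-7.90, 24.0). ∠ERA = 62.7° gives RA at -134° from the x-axis; with |RA| = 11.5, A = (-16.0, 15.8). RA is perpendicular to AC, so AC runs at -44.5°; with |AC| = 14.9, C = (-5.34, 5.39). ∠ACB = 113.8° gives CB at 21.7° from the x-axis; with |CB| = 29.6, B = (22.2, 16.3). CB ⟂ BU, so BU runs at 112°; with |BU| = 10.6, U = (18.2, 26.2). ∠BUM = 63.6° gives UM at -132° from the x-axis; with |UM| = 18.0, M = (6.23, 12.8). Then |AM| = |M − A| = 22.4.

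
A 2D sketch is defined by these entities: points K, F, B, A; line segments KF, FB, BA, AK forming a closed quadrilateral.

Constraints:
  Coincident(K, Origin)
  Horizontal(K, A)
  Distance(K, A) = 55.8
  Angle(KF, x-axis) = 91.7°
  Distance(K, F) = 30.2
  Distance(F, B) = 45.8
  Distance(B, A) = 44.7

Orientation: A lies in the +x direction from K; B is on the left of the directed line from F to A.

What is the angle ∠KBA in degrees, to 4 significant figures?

61.65°

Checks: |FB| = 45.80 ✓; |BA| = 44.70 ✓.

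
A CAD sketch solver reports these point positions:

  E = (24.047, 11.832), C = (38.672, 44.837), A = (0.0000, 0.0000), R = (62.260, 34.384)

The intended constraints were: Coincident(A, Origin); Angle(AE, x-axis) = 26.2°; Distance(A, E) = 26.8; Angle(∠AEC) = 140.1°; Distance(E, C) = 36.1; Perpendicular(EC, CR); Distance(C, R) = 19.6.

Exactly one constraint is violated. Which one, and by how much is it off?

Distance(C, R) = 19.6 — off by 6.20.

A = (0.00, 0.00) ✓; AE at 26.20° ✓; |AE| = 26.80 ✓; ∠AEC = 140.1° ✓; |EC| = 36.10 ✓; ∠(EC, CR) = 90.00° ✓; |CR| = 25.80 ✗.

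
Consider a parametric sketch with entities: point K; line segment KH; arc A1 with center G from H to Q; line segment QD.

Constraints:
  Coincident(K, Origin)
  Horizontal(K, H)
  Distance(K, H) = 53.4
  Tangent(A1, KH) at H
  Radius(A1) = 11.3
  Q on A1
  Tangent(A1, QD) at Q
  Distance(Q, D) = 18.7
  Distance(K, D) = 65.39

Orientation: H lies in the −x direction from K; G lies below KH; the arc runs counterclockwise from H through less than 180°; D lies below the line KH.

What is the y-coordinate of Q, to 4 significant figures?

-15.72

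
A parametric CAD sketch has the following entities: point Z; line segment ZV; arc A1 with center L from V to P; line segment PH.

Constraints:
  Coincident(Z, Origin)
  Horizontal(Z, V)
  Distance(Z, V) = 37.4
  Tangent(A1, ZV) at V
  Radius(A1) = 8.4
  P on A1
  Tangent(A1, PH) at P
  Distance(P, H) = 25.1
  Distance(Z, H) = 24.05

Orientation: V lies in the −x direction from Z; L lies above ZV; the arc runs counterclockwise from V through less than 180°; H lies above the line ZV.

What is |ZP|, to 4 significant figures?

31.63

Z is at the origin; Z and V share the same y with |ZV| = 37.4 and V on the −x side, so V = (-37.40, 0.000). Since A1 is tangent to ZV there, LV ⟂ ZV, so L = V + (0, 8.4) = (-37.40, 8.400). Since LP ⟂ PH (tangency), |LH| = √(8.4² + 25.1²) = 26.47 regardless of where P sits on A1. So H lies on both circle(Z, 24.05) and circle(L, 26.47); the above-ZV intersection is H = (-13.55, 19.87). P is the foot of the tangent from H: P = (-31.55, 2.377).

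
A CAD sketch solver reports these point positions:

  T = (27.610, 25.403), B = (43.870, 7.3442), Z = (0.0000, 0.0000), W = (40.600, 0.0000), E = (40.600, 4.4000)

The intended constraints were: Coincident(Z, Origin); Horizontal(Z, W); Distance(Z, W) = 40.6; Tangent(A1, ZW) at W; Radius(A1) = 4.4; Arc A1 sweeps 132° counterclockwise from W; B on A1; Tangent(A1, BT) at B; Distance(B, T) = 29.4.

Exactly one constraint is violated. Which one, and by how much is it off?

Distance(B, T) = 29.4 — off by 5.10.

Z = (0.00, 0.00) ✓; Z.y = 0.00, W.y = 0.00 ✓; |ZW| = 40.60 ✓; ∠(EW, WZ) = 90.00° ✓; |EW| = 4.400 ✓; bearing(E→B) − bearing(E→W) = 132.0° ✓; |EB| = 4.400 ✓; ∠(EB, BT) = 90.00° ✓; |BT| = 24.30 ✗.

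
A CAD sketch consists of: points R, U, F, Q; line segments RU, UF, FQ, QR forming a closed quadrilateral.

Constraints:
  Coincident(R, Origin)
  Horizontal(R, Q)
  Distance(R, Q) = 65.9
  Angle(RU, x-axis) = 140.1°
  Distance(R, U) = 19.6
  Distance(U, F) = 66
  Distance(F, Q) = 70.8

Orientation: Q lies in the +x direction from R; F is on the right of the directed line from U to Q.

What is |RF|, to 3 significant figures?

48.9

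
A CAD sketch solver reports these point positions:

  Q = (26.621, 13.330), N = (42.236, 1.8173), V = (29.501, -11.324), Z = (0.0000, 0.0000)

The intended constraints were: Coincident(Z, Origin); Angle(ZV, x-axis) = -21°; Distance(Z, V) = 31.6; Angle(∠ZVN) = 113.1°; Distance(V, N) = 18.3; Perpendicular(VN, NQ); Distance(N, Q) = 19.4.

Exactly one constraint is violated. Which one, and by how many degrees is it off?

Perpendicular(VN, NQ) — off by 7.70°.

Z = (0.00, 0.00) ✓; ZV at -21.00° ✓; |ZV| = 31.60 ✓; ∠ZVN = 113.1° ✓; |VN| = 18.30 ✓; ∠(VN, NQ) = 97.70° ✗; |NQ| = 19.40 ✓.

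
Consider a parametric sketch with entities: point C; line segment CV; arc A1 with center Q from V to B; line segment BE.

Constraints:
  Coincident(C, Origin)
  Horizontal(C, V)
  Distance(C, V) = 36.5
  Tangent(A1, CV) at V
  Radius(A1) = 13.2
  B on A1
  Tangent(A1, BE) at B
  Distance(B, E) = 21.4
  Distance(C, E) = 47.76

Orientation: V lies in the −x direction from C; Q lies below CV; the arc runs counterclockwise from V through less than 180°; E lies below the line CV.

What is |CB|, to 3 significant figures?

50.9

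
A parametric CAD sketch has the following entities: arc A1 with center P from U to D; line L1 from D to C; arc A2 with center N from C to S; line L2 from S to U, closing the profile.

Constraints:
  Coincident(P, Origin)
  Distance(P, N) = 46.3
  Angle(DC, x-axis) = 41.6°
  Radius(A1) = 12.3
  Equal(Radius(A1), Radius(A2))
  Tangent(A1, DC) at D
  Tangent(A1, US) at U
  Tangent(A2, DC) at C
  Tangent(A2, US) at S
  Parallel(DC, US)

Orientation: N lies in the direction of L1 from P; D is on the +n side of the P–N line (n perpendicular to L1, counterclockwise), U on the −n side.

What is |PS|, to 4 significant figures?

47.91

Tangency of A1 to both parallel lines with radius 12.3 puts D and U at P ± 12.3·n: D = (-8.166, 9.198), U = (8.166, -9.198). Equal radii place C and S the same way about N: C = N + 12.3·n = (26.46, 39.94), S = N − 12.3·n = (42.79, 21.54). Then |PS| = |S − P| = 47.91.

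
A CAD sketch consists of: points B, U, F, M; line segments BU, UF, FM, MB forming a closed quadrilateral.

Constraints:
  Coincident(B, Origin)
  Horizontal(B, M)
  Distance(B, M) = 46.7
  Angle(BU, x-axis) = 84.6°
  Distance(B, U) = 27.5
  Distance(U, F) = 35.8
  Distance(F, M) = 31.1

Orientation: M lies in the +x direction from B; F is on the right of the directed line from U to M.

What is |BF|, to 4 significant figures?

17.13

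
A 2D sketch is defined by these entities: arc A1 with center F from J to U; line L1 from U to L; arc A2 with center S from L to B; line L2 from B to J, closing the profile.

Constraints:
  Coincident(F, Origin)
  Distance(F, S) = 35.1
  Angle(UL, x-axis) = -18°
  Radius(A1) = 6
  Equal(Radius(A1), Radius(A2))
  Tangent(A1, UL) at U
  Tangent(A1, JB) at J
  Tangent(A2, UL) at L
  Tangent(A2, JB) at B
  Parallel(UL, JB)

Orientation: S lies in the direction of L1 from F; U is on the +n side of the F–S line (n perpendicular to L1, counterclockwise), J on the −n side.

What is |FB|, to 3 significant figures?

35.6

Tangency of A1 to both parallel lines with radius 6.0 puts U and J at F ± 6.0·n: U = (1.85, 5.71), J = (-1.85, -5.71). Equal radii place L and B the same way about S: L = S + 6.0·n = (35.2, -5.14), B = S − 6.0·n = (31.5, -16.6). Then |FB| = |B − F| = 35.6.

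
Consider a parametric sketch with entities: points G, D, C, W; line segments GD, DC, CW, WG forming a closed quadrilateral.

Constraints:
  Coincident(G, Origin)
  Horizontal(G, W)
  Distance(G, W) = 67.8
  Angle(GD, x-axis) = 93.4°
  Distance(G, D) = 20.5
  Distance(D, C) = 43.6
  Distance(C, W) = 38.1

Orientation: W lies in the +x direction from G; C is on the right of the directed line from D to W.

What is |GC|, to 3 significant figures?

32.1

G is at the origin; G and W share the same y with |GW| = 67.8 and W in +x, so W = (67.8, 0). GD runs at 93.4° with |GD| = 20.5, so D = (-1.22, 20.5). C is determined by |DC| = 43.6 and |CW| = 38.1 together: it lies at the intersection of circle(D, 43.6) and circle(W, 38.1). With |DW| = 72.0, the foot of the radical line on DW is 39.1 from D and the perpendicular offset is √(43.6² − 39.1²) = 19.3. Taking the right-of-DW solution: C = (30.8, -9.12).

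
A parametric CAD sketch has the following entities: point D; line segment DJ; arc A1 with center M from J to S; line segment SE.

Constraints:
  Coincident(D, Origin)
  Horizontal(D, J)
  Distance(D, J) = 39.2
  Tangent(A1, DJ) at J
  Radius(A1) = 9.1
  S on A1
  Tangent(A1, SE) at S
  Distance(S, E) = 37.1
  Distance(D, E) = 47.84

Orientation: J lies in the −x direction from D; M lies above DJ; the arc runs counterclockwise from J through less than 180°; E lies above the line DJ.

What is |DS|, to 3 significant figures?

31.1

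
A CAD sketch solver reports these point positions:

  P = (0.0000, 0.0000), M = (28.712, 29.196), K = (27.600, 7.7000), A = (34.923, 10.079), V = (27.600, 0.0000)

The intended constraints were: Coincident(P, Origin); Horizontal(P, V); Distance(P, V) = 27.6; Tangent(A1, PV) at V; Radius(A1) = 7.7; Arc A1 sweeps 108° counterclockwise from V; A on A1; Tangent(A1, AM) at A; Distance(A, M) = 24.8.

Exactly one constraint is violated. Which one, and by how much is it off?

Distance(A, M) = 24.8 — off by 4.70.

P = (0.00, 0.00) ✓; P.y = 0.00, V.y = 0.00 ✓; |PV| = 27.60 ✓; ∠(KV, VP) = 90.00° ✓; |KV| = 7.700 ✓; bearing(K→A) − bearing(K→V) = 108.0° ✓; |KA| = 7.700 ✓; ∠(KA, AM) = 90.00° ✓; |AM| = 20.10 ✗.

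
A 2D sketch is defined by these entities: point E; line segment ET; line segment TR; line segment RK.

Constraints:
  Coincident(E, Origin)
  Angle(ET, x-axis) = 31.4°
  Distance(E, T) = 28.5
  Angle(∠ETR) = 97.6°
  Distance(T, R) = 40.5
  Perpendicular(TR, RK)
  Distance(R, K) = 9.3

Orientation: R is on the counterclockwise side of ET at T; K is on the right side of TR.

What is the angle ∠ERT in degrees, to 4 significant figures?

32.54°

E is at the origin; ET runs at 31.4° with length 28.5, so T = 28.5·(cos 31.4°, sin 31.4°) = (24.33, 14.85). ∠ETR = 97.6°, so TR runs at 31.4° + (180° − 97.6°) = 113.8° from the x-axis; with |TR| = 40.5, R = T + 40.5·(cos 113.8°, sin 113.8°) = (7.983, 51.90). Then cos ∠ERT = RE·RT / (|RE||RT|), giving 32.54°.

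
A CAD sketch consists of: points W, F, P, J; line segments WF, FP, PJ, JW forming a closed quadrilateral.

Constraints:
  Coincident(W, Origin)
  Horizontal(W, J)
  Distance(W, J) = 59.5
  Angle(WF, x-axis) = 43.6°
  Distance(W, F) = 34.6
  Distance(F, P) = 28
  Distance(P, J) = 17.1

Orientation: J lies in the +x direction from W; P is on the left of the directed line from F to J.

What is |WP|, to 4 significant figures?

53.88

Checks: |FP| = 28.00 ✓; |PJ| = 17.10 ✓.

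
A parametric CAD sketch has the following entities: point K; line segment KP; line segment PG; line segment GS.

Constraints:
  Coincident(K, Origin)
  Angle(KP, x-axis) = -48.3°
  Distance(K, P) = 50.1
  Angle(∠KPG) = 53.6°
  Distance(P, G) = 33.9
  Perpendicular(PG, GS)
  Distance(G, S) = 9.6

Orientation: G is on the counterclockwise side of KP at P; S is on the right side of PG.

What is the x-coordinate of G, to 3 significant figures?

40.3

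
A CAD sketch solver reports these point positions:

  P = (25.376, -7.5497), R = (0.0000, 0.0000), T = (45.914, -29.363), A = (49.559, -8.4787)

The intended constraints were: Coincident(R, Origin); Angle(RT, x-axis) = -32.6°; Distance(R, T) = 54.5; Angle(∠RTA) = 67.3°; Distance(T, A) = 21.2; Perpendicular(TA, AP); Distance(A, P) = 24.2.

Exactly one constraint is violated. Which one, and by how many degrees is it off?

Perpendicular(TA, AP) — off by 7.70°.

R = (0.00, 0.00) ✓; RT at -32.60° ✓; |RT| = 54.50 ✓; ∠RTA = 67.30° ✓; |TA| = 21.20 ✓; ∠(TA, AP) = 97.70° ✗; |AP| = 24.20 ✓.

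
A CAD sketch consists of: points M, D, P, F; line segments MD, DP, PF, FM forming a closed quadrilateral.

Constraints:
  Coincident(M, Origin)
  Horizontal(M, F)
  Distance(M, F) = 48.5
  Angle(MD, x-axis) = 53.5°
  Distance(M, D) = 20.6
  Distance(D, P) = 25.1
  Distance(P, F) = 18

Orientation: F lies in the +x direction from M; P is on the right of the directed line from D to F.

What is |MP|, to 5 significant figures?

30.519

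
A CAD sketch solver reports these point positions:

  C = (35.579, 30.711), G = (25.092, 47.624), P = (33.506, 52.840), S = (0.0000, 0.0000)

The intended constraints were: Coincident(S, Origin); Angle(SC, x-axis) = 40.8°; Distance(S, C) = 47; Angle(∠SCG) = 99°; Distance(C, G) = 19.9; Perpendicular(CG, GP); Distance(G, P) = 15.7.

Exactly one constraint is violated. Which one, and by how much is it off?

Distance(G, P) = 15.7 — off by 5.80.

S = (0.00, 0.00) ✓; SC at 40.80° ✓; |SC| = 47.00 ✓; ∠SCG = 99.00° ✓; |CG| = 19.90 ✓; ∠(CG, GP) = 90.01° ✓; |GP| = 9.900 ✗.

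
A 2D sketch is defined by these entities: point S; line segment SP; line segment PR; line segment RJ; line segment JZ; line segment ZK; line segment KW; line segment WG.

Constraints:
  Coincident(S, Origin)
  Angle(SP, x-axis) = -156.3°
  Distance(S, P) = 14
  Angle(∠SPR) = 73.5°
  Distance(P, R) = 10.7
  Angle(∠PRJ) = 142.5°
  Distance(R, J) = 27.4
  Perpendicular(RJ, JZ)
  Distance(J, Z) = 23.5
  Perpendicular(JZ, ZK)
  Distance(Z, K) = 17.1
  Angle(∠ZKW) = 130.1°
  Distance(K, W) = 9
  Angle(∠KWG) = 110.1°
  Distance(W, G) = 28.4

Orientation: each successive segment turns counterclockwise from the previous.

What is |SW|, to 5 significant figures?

2.5064

JZ ⟂ ZK, so ZK runs at 167.70°; with |ZK| = 17.1, K = (9.1569, 6.9665). ∠ZKW = 130.1° gives KW at -142.40° from the x-axis; with |KW| = 9.0, W = (2.0263, 1.4752). Then |SW| = |W − S| = 2.5064.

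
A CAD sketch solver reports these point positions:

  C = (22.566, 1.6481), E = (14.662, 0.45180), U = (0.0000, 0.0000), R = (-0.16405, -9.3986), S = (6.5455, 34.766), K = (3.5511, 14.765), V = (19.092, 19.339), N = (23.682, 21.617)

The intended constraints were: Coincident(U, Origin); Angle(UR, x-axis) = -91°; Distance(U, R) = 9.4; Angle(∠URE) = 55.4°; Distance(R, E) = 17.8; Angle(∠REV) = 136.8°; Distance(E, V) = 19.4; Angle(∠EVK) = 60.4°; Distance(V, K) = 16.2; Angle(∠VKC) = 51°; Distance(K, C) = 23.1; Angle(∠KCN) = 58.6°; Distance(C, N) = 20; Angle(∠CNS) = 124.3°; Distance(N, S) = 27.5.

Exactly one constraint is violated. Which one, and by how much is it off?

Distance(N, S) = 27.5 — off by 5.90.

U = (0.00, 0.00) ✓; UR at -91.00° ✓; |UR| = 9.400 ✓; ∠URE = 55.40° ✓; |RE| = 17.80 ✓; ∠REV = 136.8° ✓; |EV| = 19.40 ✓; ∠EVK = 60.40° ✓; |VK| = 16.20 ✓; ∠VKC = 51.00° ✓; |KC| = 23.10 ✓; ∠KCN = 58.60° ✓; |CN| = 20.00 ✓; ∠CNS = 124.3° ✓; |NS| = 21.60 ✗.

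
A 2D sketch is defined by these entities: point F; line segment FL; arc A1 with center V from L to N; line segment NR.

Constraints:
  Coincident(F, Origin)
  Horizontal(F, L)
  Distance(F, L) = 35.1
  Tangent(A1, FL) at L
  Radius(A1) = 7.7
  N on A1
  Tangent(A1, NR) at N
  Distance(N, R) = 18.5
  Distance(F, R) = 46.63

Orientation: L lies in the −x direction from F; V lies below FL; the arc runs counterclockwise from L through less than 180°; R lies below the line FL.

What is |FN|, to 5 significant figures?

43.626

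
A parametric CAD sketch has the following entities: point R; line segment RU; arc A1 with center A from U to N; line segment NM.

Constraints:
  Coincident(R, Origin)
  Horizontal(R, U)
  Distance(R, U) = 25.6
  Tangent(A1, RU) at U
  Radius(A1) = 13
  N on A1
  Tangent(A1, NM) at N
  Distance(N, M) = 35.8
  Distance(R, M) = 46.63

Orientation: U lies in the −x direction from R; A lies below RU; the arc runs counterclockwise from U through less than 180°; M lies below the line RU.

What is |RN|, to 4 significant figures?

41.02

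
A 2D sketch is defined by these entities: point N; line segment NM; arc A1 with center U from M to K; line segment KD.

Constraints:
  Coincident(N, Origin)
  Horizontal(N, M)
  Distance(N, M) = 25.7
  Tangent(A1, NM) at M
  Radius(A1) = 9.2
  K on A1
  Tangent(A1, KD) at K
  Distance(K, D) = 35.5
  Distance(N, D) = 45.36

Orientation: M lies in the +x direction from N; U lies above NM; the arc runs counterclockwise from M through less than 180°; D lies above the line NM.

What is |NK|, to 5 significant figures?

36.247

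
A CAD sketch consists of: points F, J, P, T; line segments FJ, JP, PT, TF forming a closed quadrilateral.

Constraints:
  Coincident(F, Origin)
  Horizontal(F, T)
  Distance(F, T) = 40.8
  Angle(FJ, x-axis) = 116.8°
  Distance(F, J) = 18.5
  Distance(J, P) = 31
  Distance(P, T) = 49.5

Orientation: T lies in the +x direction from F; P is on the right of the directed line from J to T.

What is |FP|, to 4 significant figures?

15.85

F is at the origin; FT is horizontal with |FT| = 40.8 and T in +x, so T = (40.8, 0). FJ runs at 116.8° with |FJ| = 18.5, so J = (-8.341, 16.51). P is determined by |JP| = 31.0 and |PT| = 49.5 together: it lies at the intersection of circle(J, 31.0) and circle(T, 49.5). With |JT| = 51.84, the foot of the radical line on JT is 11.56 from J and the perpendicular offset is √(31.0² − 11.56²) = 28.77. Taking the right-of-JT solution: P = (-6.548, -14.44).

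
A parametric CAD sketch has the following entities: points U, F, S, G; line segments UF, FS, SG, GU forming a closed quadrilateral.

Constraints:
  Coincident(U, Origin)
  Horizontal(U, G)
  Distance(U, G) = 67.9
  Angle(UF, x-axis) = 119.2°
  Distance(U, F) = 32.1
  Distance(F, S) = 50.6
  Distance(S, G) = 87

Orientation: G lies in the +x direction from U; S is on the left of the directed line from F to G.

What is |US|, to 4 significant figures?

70.18

Checks: |FS| = 50.60 ✓; |SG| = 87.00 ✓.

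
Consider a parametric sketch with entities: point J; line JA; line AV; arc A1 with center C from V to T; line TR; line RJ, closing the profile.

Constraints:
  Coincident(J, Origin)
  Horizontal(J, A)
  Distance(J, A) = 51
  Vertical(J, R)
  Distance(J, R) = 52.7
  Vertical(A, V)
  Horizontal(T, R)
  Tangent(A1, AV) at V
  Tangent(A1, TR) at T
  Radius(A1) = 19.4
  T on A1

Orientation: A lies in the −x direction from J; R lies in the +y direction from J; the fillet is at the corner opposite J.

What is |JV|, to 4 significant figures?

60.91

J is at the origin; JA is horizontal with |JA| = 51.0 and A on the −x side, so A = (-51.00, 0.000). JR is vertical with |JR| = 52.7 and R on the +y side, so R = (0.000, 52.70). The virtual corner opposite J is at (-51.00, 52.70). A1 meets AV tangentially, so CV is at right angles to AV and tangency of A1 to TR means the radius CT is perpendicular to TR, with radius 19.4, so the center C sits 19.4 in from both sides at C = (-31.60, 33.30). That places the tangent points at V = (-51.00, 33.30) on AV and T = (-31.60, 52.70) on TR. Then |JV| = |V − J| = 60.91.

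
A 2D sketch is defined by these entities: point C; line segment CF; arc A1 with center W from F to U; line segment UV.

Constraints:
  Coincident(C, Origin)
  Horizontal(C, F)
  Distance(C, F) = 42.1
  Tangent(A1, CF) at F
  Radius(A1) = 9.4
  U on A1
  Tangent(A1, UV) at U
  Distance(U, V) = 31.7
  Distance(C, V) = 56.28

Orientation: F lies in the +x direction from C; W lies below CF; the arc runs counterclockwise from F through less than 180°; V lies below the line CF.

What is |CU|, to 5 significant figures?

34.512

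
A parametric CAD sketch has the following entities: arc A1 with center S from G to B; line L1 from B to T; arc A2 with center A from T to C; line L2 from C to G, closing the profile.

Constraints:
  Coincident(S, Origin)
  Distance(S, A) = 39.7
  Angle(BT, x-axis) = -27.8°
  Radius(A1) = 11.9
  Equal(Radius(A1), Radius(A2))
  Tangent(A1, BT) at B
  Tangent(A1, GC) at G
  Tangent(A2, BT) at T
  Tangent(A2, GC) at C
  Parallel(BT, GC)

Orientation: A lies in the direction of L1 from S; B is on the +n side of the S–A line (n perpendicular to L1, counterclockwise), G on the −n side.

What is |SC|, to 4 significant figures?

41.45

The slot axis is L1's direction at -27.8°, so u = (cos -27.8°, sin -27.8°) = (0.8846, -0.4664) and n = (−sin -27.8°, cos -27.8°) = (0.4664, 0.8846). S is at the origin and A lies 39.7 along u from S, so A = 39.7·u = (35.12, -18.52). Tangency of A1 to both parallel lines with radius 11.9 puts B and G at S ± 11.9·n: B = (5.550, 10.53), G = (-5.550, -10.53). Equal radii place T and C the same way about A: T = A + 11.9·n = (40.67, -7.989), C = A − 11.9·n = (29.57, -29.04). Then |SC| = |C − S| = 41.45.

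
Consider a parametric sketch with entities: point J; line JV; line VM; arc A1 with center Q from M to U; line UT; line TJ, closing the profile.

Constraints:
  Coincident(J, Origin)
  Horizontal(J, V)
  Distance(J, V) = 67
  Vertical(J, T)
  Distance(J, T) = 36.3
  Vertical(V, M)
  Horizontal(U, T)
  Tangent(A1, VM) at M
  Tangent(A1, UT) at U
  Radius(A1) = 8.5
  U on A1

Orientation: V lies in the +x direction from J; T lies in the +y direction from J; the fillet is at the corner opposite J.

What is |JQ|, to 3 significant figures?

64.8

J is at the origin; J and V share the same y with |JV| = 67.0 and V on the +x side, so V = (67.0, 0.00). JT is vertical with |JT| = 36.3 and T on the +y side, so T = (0.00, 36.3). The virtual corner opposite J is at (67.0, 36.3). Since A1 is tangent to VM there, QM ⟂ VM and A1 meets UT tangentially, so QU is at right angles to UT, with radius 8.5, so the center Q sits 8.5 in from both sides at Q = (58.5, 27.8). Then |JQ| = |Q − J| = 64.8.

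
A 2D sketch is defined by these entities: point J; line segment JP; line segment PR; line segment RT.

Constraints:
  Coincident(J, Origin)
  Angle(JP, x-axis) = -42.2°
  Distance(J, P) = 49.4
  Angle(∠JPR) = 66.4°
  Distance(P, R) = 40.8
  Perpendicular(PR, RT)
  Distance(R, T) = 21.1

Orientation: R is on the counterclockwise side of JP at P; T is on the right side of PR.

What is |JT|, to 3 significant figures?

69.6

∠JPR = 66.4°, so PR runs at -42.2° + (180° − 66.4°) = 71.4° from the x-axis; with |PR| = 40.8, R = P + 40.8·(cos 71.4°, sin 71.4°) = (49.6, 5.49). PR is perpendicular to RT; with |RT| = 21.1 on the right of PR, T = R + 21.1·(0.948, -0.319) = (69.6, -1.24). Then |JT| = |T − J| = 69.6.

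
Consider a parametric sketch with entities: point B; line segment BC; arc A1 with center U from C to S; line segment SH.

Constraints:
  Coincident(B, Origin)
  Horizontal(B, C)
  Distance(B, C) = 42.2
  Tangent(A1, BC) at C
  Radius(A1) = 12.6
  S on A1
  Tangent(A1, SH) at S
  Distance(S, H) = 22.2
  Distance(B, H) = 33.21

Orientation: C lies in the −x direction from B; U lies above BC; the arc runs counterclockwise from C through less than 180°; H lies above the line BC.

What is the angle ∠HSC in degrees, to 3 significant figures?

149°

B is at the origin; BC is horizontal with |BC| = 42.2 and C on the −x side, so C = (-42.2, 0.00). The tangent condition forces UC to be normal to BC, so U = C + (0, 12.6) = (-42.2, 12.6). Since US ⟂ SH (tangency), |UH| = √(12.6² + 22.2²) = 25.5 regardless of where S sits on A1. So H lies on both circle(B, 33.21) and circle(U, 25.5); the above-BC intersection is H = (-20.5, 26.1). S is the foot of the tangent from H: S = (-31.1, 6.59).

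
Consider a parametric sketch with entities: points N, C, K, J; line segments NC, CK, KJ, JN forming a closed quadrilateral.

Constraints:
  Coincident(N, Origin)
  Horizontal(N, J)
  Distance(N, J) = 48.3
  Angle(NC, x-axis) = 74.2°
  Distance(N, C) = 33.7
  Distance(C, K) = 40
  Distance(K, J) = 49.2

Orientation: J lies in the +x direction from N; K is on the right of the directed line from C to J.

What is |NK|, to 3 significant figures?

6.41

Checks: |CK| = 40.00 ✓; |KJ| = 49.20 ✓.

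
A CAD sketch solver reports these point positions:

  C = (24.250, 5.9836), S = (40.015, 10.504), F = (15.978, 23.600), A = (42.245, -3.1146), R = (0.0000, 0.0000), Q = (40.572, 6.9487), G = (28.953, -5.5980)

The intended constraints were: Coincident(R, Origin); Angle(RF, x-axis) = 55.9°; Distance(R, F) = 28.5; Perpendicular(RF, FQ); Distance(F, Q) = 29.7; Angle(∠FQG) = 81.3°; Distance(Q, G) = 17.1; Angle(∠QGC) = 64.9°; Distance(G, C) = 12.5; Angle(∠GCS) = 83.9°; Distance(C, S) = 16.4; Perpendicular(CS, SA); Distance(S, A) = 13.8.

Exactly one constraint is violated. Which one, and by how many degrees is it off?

Perpendicular(CS, SA) — off by 6.70°.

R = (0.00, 0.00) ✓; RF at 55.90° ✓; |RF| = 28.50 ✓; ∠(RF, FQ) = 90.00° ✓; |FQ| = 29.70 ✓; ∠FQG = 81.30° ✓; |QG| = 17.10 ✓; ∠QGC = 64.90° ✓; |GC| = 12.50 ✓; ∠GCS = 83.90° ✓; |CS| = 16.40 ✓; ∠(CS, SA) = 96.70° ✗; |SA| = 13.80 ✓.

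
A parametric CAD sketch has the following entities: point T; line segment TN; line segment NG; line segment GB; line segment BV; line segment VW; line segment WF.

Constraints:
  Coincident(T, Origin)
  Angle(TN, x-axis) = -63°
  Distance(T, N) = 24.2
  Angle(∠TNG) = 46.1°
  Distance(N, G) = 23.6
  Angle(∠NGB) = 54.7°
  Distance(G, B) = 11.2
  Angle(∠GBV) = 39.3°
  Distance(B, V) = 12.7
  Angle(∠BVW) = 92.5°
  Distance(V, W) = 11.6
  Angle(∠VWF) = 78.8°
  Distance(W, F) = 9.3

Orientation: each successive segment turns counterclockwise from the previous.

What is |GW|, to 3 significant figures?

6.39

T is at the origin; TN runs at -63.0° with length 24.2, so N = (11.0, -21.6). ∠TNG = 46.1° gives NG at 70.9° from the x-axis; with |NG| = 23.6, G = (18.7, 0.738). ∠NGB = 54.7° gives GB at -164° from the x-axis; with |GB| = 11.2, B = (7.95, -2.39). ∠GBV = 39.3° gives BV at -23.1° from the x-axis; with |BV| = 12.7, V = (19.6, -7.37). ∠BVW = 92.5° gives VW at 64.4° from the x-axis; with |VW| = 11.6, W = (24.6, 3.09). Then |GW| = |W − G| = 6.39.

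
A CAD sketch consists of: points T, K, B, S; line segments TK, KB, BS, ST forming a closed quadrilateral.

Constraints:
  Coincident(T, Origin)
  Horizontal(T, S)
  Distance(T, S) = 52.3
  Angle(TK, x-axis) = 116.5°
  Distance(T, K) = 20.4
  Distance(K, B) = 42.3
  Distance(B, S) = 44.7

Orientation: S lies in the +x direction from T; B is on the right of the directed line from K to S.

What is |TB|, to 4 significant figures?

21.95

Checks: |KB| = 42.30 ✓; |BS| = 44.70 ✓.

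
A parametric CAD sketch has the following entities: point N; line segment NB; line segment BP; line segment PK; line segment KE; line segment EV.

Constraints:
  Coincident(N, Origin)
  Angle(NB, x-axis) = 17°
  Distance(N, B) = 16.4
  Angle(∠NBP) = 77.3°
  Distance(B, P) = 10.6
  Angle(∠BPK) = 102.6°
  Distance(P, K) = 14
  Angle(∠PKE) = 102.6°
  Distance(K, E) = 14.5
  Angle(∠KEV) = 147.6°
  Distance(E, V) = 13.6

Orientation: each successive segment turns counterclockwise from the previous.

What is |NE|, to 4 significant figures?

4.916

∠BPK = 102.6° gives PK at -162.9° from the x-axis; with |PK| = 14.0, K = (-2.950, 9.886). ∠PKE = 102.6° gives KE at -85.50° from the x-axis; with |KE| = 14.5, E = (-1.812, -4.569). Then |NE| = |E − N| = 4.916.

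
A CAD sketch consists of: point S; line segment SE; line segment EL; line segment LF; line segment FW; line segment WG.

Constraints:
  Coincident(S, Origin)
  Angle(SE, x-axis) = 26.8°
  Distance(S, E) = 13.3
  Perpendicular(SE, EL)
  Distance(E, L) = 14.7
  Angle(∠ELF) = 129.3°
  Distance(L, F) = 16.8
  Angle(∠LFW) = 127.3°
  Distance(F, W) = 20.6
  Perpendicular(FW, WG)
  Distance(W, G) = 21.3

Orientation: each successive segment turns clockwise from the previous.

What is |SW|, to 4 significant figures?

28.51

∠ELF = 129.3° gives LF at -113.9° from the x-axis; with |LF| = 16.8, F = (11.69, -22.48). ∠LFW = 127.3° gives FW at -166.6° from the x-axis; with |FW| = 20.6, W = (-8.346, -27.26). Then |SW| = |W − S| = 28.51.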